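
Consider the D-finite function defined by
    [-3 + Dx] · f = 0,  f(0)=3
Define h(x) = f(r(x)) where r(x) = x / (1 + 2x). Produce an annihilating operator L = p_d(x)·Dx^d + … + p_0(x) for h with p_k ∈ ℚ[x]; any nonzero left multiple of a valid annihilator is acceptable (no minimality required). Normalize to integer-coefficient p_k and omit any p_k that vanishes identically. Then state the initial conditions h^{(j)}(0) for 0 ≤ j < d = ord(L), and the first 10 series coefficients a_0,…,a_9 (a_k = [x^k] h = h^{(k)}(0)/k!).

f: a_k = 3, 9, 27/2, 27/2, 81/8, 243/40, 243/80, 729/560, 2187/4480, 729/4480, …
h₀=f(r): pull back L_f along r ⇒ L₀.
L = -3 + (1 + 4·x + 4·x^2)·Dx  (order 1).
h: a_k = 3, 9, -9/2, -9/2, 153/8, -1557/40, 4743/80, -37323/560, 136251/4480, 489897/4480, …
ICs: h(0) = 3.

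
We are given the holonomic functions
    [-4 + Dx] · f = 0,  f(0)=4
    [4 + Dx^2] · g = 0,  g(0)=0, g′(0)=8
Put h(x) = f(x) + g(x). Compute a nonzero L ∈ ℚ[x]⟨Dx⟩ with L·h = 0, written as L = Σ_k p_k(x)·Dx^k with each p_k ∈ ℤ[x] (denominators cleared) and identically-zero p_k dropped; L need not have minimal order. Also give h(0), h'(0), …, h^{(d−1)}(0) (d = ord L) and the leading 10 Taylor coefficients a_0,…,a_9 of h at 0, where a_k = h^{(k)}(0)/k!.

L = -16 + 4·Dx - 4·Dx^2 + Dx^3  (order 3).
h: a_k = 4, 24, 32, 112/3, 128/3, 176/5, 1024/45, 4064/315, 2048/315, 304/105, …
ICs: h(0) = 4, h′(0) = 24, h′′(0) = 64.

f: a_k = 4, 16, 32, 128/3, 128/3, 512/15, 1024/45, 4096/315, 2048/315, 8192/2835, …
g: a_k = 0, 8, 0, -16/3, 0, 16/15, 0, -32/315, 0, 16/2835, …
Weyl lclm of L_f,L_g ⇒ L₀ (ord ≤ 3).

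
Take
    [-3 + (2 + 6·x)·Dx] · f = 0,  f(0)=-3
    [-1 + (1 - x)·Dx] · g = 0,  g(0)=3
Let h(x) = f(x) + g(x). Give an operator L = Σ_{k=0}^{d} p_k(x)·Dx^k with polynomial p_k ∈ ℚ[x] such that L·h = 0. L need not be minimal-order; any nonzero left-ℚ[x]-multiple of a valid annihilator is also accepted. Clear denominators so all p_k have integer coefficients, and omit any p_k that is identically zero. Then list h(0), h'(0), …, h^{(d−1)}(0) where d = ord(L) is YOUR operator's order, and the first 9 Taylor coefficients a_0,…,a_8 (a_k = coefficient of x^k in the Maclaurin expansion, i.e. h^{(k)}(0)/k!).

L = (21 + 27·x) + (-17 - 30·x - 81·x^2)·Dx + (-2 + 14·x + 42·x^2 - 54·x^3)·Dx^2  (order 2).
h: a_k = 0, -3/2, 51/8, -33/16, 1599/128, -4335/256, 48999/1024, -210369/2048, 8542311/32768, …
ICs: h(0) = 0, h′(0) = -3/2.

f: a_k = -3, -9/2, 27/8, -81/16, 1215/128, -5103/256, 45927/1024, -216513/2048, 8444007/32768, …
g: a_k = 3, 3, 3, 3, 3, 3, 3, 3, 3, …
Sum ⇒ L₀ = lclm(L_f,L_g) in ℚ(x)⟨Dx⟩.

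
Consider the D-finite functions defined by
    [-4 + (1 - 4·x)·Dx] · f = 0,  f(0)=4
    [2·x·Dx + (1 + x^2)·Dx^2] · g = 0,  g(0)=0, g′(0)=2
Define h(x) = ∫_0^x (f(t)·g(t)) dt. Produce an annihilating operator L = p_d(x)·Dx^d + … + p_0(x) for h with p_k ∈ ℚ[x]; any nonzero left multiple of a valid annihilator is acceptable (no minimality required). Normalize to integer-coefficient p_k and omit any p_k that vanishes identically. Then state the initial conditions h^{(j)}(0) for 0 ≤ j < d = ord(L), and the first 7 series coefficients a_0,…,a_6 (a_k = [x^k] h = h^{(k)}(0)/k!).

f: a_k = 4, 16, 64, 256, 1024, 4096, 16384, …
g: a_k = 0, 2, 0, -2/3, 0, 2/5, 0, …
h₀=f·g: eliminate ⇒ L₀, order ≤ 1·2.
∫: right-multiply L₀ by Dx.
L = 8·x·Dx + (8 - 2·x + 16·x^2)·Dx^2 + (-1 + 4·x - x^2 + 4·x^3)·Dx^3  (order 3).
h: a_k = 0, 0, 4, 32/3, 94/3, 1504/15, 15052/45, …
ICs: h(0) = 0, h′(0) = 0, h′′(0) = 8.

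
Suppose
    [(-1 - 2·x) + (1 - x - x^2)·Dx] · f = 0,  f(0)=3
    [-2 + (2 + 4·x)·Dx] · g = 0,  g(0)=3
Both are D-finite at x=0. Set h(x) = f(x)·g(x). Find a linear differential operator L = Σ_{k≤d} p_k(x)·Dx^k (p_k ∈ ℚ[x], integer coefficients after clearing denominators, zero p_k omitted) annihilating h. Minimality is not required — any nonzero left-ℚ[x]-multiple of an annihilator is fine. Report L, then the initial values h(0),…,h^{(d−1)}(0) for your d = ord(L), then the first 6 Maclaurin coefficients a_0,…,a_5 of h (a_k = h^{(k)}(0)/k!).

L = (2 + 3·x + 3·x^2) + (-1 - x + 3·x^2 + 2·x^3)·Dx  (order 1).
h: a_k = 9, 18, 45/2, 45, 495/8, 459/4, …
ICs: h(0) = 9.

f: a_k = 3, 3, 6, 9, 15, 24, …
g: a_k = 3, 3, -3/2, 3/2, -15/8, 21/8, …
f·g: L₀ = L_f ⊗_s L_g, ord ≤ 1·1.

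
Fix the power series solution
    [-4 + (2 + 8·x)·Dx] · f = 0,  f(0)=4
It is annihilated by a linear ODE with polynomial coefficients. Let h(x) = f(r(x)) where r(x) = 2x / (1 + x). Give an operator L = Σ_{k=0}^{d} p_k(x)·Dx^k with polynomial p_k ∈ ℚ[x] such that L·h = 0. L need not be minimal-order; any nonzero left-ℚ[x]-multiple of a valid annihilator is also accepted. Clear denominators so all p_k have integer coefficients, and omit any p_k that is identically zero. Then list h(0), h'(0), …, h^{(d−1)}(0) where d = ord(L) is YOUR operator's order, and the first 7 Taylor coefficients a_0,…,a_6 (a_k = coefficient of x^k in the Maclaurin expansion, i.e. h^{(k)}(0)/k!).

L = -4 + (1 + 10·x + 9·x^2)·Dx  (order 1).
h: a_k = 4, 16, -48, 208, -1136, 7056, -47280, …
ICs: h(0) = 4.

f: a_k = 4, 8, -8, 16, -40, 112, -336, …
f∘r: x↦r, Dx↦Dx/r' in L_f ⇒ L₀.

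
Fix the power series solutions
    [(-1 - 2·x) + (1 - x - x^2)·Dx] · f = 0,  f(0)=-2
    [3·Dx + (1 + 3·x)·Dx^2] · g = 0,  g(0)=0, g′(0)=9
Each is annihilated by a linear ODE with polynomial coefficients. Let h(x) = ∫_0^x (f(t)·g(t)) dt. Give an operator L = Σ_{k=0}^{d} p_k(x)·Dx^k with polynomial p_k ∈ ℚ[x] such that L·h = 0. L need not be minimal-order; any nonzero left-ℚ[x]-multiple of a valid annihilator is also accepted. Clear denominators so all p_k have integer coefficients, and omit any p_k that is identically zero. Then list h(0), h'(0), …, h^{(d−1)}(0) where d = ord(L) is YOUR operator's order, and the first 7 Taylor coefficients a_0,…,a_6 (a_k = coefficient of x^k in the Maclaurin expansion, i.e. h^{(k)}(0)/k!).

L = (5 + 12·x)·Dx + (-1 + 13·x + 15·x^2)·Dx^2 + (-1 - 2·x + 4·x^2 + 3·x^3)·Dx^3  (order 3).
h: a_k = 0, 0, -9, 3, -63/4, 27/2, -957/20, …
ICs: h(0) = 0, h′(0) = 0, h′′(0) = -18.

f: a_k = -2, -2, -4, -6, -10, -16, -26, …
g: a_k = 0, 9, -27/2, 27, -243/4, 729/5, -729/2, …
Sym-product of L_f,L_g gives L₀ (≤ ord 2).
h=∫h₀ ⇒ L = L₀·Dx.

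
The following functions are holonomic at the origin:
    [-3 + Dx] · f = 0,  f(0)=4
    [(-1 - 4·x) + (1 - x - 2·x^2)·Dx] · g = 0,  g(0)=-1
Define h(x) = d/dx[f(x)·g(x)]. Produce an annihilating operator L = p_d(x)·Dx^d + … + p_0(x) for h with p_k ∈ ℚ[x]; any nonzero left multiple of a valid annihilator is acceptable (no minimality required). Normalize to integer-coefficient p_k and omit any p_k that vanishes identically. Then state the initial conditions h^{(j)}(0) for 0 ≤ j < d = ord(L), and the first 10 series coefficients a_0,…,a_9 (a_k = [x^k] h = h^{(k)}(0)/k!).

L = (21 + 12·x - 39·x^2 - 12·x^3 + 36·x^4) + (-4 + 3·x + 15·x^2 - 4·x^3 - 12·x^4)·Dx  (order 1).
h: a_k = -16, -84, -276, -758, -1908, -45879/10, -107071/10, -3426681/140, -2202813/40, -137066309/1120, …
ICs: h(0) = -16.

f: a_k = 4, 12, 18, 18, 27/2, 81/10, 81/20, 243/140, 729/1120, 243/1120, …
g: a_k = -1, -1, -3, -5, -11, -21, -43, -85, -171, -341, …
L₀ := L_f ⊗_s L_g (sym. prod.), ord ≤ 1.
h₀' ⇒ L via d/dx closure of L₀.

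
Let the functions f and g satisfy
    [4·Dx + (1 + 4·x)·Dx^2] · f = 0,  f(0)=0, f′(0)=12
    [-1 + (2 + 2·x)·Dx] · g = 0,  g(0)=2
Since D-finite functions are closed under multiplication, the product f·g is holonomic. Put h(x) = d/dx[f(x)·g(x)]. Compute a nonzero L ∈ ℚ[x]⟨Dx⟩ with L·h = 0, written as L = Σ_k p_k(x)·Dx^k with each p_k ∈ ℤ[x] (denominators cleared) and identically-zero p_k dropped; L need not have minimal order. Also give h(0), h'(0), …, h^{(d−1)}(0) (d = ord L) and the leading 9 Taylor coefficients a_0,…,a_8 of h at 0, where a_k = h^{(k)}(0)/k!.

f: a_k = 0, 12, -24, 64, -192, 3072/5, -2048, 49152/7, -24576, …
g: a_k = 2, 1, -1/4, 1/8, -5/64, 7/128, -21/512, 33/1024, -429/16384, …
L₀ := L_f ⊗_s L_g (sym. prod.), ord ≤ 2.
h=h₀': d/dx-closure on L₀ ⇒ L.
L = (-83 - 40·x + 16·x^2) + (-196 - 372·x - 48·x^2 + 128·x^3)·Dx + (-20 - 104·x - 84·x^2 + 64·x^3 + 64·x^4)·Dx^2  (order 2).
h: a_k = 24, -72, 303, -1250, 81349/16, -1643073/80, 52913387/640, -372033667/1120, 38220269991/28672, …
ICs: h(0) = 24, h′(0) = -72.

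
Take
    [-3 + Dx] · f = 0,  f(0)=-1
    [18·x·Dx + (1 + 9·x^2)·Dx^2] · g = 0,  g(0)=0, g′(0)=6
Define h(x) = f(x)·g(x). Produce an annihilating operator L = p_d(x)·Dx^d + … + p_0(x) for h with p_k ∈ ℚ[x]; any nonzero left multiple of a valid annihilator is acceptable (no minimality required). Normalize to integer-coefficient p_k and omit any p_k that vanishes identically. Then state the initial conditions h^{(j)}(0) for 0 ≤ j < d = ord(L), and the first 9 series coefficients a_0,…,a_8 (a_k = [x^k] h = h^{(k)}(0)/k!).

L = (9 - 54·x + 81·x^2) + (-6 + 18·x - 54·x^2)·Dx + (1 + 9·x^2)·Dx^2  (order 2).
h: a_k = 0, -6, -18, -9, 27, -729/20, -891/4, 67797/280, 82377/56, …
ICs: h(0) = 0, h′(0) = -6.

f: a_k = -1, -3, -9/2, -9/2, -27/8, -81/40, -81/80, -243/560, -729/4480, …
g: a_k = 0, 6, 0, -18, 0, 486/5, 0, -4374/7, 0, …
Product ⇒ symmetric product L₀, ord ≤ 2.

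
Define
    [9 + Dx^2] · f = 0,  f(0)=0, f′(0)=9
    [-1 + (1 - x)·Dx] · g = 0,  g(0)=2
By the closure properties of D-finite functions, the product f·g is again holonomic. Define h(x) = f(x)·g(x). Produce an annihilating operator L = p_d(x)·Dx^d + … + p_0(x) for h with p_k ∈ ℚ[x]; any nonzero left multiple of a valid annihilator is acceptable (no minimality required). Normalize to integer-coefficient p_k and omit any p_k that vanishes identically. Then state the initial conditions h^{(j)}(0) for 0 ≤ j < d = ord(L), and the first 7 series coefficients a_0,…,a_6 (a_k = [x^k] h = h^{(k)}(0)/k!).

f: a_k = 0, 9, 0, -27/2, 0, 243/40, 0, …
g: a_k = 2, 2, 2, 2, 2, 2, 2, …
h₀=f·g: eliminate ⇒ L₀, order ≤ 2·1.
L = (-9 + 9·x) + 2·Dx + (-1 + x)·Dx^2  (order 2).
h: a_k = 0, 18, 18, -9, -9, 63/20, 63/20, …
ICs: h(0) = 0, h′(0) = 18.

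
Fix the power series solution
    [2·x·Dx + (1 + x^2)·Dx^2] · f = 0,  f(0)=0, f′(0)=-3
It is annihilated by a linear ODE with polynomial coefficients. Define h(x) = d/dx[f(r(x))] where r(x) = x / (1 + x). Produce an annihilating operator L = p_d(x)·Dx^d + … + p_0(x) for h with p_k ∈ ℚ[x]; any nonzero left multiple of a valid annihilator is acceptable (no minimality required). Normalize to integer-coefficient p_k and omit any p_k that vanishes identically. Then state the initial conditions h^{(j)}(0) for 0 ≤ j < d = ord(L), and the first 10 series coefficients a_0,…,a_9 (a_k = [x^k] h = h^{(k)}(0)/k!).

f: a_k = 0, -3, 0, 1, 0, -3/5, 0, 3/7, 0, -1/3, …
h₀=f(r): pull back L_f along r ⇒ L₀.
h=h₀': d/dx-closure on L₀ ⇒ L.
L = (2 + 4·x) + (1 + 2·x + 2·x^2)·Dx  (order 1).
h: a_k = -3, 6, -6, 0, 12, -24, 24, 0, -48, 96, …
ICs: h(0) = -3.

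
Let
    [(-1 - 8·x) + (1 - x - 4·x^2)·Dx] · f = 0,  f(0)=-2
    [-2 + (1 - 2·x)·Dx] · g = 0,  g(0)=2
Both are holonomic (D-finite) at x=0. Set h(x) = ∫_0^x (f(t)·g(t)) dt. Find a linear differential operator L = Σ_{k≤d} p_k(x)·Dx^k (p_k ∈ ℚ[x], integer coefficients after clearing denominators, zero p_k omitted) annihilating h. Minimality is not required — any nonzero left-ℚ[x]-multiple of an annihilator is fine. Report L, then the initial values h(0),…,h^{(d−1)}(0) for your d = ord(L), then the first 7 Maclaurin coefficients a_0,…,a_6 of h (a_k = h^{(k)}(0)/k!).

f: a_k = -2, -2, -10, -18, -58, -130, -362, …
g: a_k = 2, 4, 8, 16, 32, 64, 128, …
Sym-product of L_f,L_g gives L₀ (≤ ord 1).
Integrate: L := L₀·Dx.
L = (-3 - 4·x + 24·x^2)·Dx + (1 - 3·x - 2·x^2 + 8·x^3)·Dx^2  (order 2).
h: a_k = 0, -4, -6, -44/3, -31, -364/5, -494/3, …
ICs: h(0) = 0, h′(0) = -4.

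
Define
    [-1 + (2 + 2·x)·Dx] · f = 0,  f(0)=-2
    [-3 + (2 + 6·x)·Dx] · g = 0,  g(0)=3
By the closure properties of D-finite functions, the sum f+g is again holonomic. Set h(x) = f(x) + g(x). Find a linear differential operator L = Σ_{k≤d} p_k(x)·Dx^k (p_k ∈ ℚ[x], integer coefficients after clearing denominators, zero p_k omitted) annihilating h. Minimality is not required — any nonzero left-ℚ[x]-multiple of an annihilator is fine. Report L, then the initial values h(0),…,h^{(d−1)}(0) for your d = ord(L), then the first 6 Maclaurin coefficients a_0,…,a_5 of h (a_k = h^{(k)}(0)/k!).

L = -3 + (8 + 12·x)·Dx + (4 + 16·x + 12·x^2)·Dx^2  (order 2).
h: a_k = 1, 7/2, -25/8, 79/16, -1205/128, 5089/256, …
ICs: h(0) = 1, h′(0) = 7/2.

f: a_k = -2, -1, 1/4, -1/8, 5/64, -7/128, …
g: a_k = 3, 9/2, -27/8, 81/16, -1215/128, 5103/256, …
Weyl lclm of L_f,L_g ⇒ L₀ (ord ≤ 2).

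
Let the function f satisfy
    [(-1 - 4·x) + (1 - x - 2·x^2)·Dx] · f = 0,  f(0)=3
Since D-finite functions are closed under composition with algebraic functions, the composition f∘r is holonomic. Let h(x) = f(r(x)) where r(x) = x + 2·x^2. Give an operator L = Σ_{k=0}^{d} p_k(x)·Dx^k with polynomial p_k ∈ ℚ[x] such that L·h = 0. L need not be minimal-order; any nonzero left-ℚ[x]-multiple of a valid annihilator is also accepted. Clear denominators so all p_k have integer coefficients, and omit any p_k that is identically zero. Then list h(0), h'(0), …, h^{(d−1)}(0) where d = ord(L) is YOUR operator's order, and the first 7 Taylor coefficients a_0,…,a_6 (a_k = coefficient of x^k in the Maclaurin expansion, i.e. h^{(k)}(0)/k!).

f: a_k = 3, 3, 9, 15, 33, 63, 129, …
L₀ from L_f via x↦r, Dx↦r'^{-1}Dx.
L = (1 + 8·x + 24·x^2 + 32·x^3) + (-1 + x + 4·x^2 + 8·x^3 + 8·x^4)·Dx  (order 1).
h: a_k = 3, 3, 15, 51, 159, 507, 1671, …
ICs: h(0) = 3.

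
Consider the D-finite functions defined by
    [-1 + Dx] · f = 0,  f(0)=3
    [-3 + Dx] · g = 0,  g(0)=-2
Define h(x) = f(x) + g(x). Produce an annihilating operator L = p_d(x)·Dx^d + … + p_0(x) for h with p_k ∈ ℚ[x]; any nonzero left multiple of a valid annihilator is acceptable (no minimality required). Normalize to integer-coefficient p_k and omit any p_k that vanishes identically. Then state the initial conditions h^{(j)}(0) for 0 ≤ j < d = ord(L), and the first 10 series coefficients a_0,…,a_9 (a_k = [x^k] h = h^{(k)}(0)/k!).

L = 3 - 4·Dx + Dx^2  (order 2).
h: a_k = 1, -3, -15/2, -17/2, -53/8, -161/40, -97/48, -1457/1680, -4373/13440, -13121/120960, …
ICs: h(0) = 1, h′(0) = -3.

f: a_k = 3, 3, 3/2, 1/2, 1/8, 1/40, 1/240, 1/1680, 1/13440, 1/120960, …
g: a_k = -2, -6, -9, -9, -27/4, -81/20, -81/40, -243/280, -729/2240, -243/2240, …
Weyl lclm of L_f,L_g ⇒ L₀ (ord ≤ 2).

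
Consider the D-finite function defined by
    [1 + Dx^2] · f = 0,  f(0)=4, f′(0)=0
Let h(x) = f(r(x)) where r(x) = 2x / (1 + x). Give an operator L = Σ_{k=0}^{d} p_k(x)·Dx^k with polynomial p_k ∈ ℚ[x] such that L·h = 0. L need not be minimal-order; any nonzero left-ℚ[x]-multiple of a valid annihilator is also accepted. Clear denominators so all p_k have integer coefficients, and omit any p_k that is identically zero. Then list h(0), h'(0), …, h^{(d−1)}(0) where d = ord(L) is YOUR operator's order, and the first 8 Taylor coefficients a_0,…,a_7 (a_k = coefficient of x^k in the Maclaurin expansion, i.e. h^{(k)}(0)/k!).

L = 4 + (2 + 6·x + 6·x^2 + 2·x^3)·Dx + (1 + 4·x + 6·x^2 + 4·x^3 + x^4)·Dx^2  (order 2).
h: a_k = 4, 0, -8, 16, -64/3, 64/3, -616/45, -16/5, …
ICs: h(0) = 4, h′(0) = 0.

f: a_k = 4, 0, -2, 0, 1/6, 0, -1/180, 0, …
Change of var in L_f (x↦r) gives L₀.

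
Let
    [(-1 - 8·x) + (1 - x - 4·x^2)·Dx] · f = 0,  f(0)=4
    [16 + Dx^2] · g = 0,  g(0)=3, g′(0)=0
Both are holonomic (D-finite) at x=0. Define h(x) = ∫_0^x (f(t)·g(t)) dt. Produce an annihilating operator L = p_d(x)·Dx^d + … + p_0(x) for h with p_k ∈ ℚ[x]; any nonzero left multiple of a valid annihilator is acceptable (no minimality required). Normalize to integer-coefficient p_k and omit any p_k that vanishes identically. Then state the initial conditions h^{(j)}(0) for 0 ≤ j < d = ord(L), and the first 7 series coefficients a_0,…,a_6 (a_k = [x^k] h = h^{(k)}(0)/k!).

L = (-8 + 16·x + 64·x^2)·Dx + (2 + 16·x)·Dx^2 + (-1 + x + 4·x^2)·Dx^3  (order 3).
h: a_k = 0, 12, 6, -12, 3, -4/5, 22/3, …
ICs: h(0) = 0, h′(0) = 12, h′′(0) = 12.

f: a_k = 4, 4, 20, 36, 116, 260, 724, …
g: a_k = 3, 0, -24, 0, 32, 0, -256/15, …
f·g: L₀ = L_f ⊗_s L_g, ord ≤ 1·2.
∫: right-multiply L₀ by Dx.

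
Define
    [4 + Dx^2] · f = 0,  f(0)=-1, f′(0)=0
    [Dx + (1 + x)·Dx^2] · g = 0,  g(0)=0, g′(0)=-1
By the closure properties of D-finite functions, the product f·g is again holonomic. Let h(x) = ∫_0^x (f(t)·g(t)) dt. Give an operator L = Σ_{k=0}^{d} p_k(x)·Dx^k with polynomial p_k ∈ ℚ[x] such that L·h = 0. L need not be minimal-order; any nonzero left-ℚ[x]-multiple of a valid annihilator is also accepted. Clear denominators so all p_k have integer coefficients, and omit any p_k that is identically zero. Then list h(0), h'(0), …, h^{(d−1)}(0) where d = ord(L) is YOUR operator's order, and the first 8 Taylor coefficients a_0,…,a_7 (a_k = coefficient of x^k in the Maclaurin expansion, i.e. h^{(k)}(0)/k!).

L = (168 + 864·x + 1456·x^2 + 1024·x^3 + 256·x^4)·Dx + (112 + 368·x + 384·x^2 + 128·x^3)·Dx^2 + (102 + 464·x + 744·x^2 + 512·x^3 + 128·x^4)·Dx^3 + (28 + 92·x + 96·x^2 + 32·x^3)·Dx^4 + (15 + 62·x + 95·x^2 + 64·x^3 + 16·x^4)·Dx^5  (order 5).
h: a_k = 0, 0, 1/2, -1/6, -5/12, 3/20, 1/30, 0, …
ICs: h(0) = 0, h′(0) = 0, h′′(0) = 1, h′′′(0) = -1, h′′′′(0) = -10.

f: a_k = -1, 0, 2, 0, -2/3, 0, 4/45, 0, …
g: a_k = 0, -1, 1/2, -1/3, 1/4, -1/5, 1/6, -1/7, …
Sym-product of L_f,L_g gives L₀ (≤ ord 4).
Integrate: L := L₀·Dx.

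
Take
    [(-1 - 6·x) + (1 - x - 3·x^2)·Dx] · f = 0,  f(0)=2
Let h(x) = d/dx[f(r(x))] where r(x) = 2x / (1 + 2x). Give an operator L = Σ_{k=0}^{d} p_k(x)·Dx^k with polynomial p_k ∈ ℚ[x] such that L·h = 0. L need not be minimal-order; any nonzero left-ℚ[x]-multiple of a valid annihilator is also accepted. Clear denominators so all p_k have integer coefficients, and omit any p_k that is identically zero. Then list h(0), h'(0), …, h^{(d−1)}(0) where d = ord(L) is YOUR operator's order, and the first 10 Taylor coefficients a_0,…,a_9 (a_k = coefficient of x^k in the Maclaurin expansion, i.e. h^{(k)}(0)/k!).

L = (12 + 72·x + 576·x^2 + 672·x^3) + (-1 - 18·x - 48·x^2 + 136·x^3 + 336·x^4)·Dx  (order 1).
h: a_k = 4, 48, 0, 1152, -2880, 27648, -112896, 700416, -3317760, 17879040, …
ICs: h(0) = 4.

f: a_k = 2, 2, 8, 14, 38, 80, 194, 434, 1016, 2318, …
Substitute x→r, Dx→(1/r')Dx; clear ⇒ L₀.
Differentiate: ansatz ord ≤ ord L₀ ⇒ L.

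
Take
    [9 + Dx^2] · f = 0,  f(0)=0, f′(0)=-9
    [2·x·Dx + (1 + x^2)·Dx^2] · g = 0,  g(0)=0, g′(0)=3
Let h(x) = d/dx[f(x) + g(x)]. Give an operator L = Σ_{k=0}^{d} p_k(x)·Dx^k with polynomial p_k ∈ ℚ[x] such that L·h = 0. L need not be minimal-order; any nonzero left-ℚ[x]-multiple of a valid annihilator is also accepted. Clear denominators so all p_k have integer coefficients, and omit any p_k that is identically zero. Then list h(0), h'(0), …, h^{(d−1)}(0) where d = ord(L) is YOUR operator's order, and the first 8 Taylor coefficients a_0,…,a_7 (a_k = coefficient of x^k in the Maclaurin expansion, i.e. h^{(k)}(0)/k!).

L = (-54·x + 540·x^3 + 162·x^5) + (63 + 279·x^2 + 297·x^4 + 81·x^6)·Dx + (-6·x + 60·x^3 + 18·x^5)·Dx^2 + (7 + 31·x^2 + 33·x^4 + 9·x^6)·Dx^3  (order 3).
h: a_k = -6, 0, 75/2, 0, -219/8, 0, 489/80, 0, …
ICs: h(0) = -6, h′(0) = 0, h′′(0) = 75.

f: a_k = 0, -9, 0, 27/2, 0, -243/40, 0, 729/560, …
g: a_k = 0, 3, 0, -1, 0, 3/5, 0, -3/7, …
Weyl lclm of L_f,L_g ⇒ L₀ (ord ≤ 4).
h₀' ⇒ L via d/dx closure of L₀.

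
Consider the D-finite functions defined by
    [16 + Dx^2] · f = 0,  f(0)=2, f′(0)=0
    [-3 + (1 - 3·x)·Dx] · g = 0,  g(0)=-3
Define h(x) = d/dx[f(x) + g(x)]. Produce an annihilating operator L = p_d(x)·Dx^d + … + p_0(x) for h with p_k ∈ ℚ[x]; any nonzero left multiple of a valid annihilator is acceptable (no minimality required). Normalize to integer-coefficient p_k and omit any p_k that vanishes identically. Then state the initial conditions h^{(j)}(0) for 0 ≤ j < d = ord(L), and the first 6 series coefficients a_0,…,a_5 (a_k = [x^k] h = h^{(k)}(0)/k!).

L = (5952 - 4608·x + 6912·x^2) + (-560 + 2448·x - 3456·x^2 + 3456·x^3)·Dx + (372 - 288·x + 432·x^2)·Dx^2 + (-35 + 153·x - 216·x^2 + 216·x^3)·Dx^3  (order 3).
h: a_k = -9, -86, -243, -2660/3, -3645, -197854/15, …
ICs: h(0) = -9, h′(0) = -86, h′′(0) = -486.

f: a_k = 2, 0, -16, 0, 64/3, 0, …
g: a_k = -3, -9, -27, -81, -243, -729, …
h₀=f+g: left-lcm gives L₀, ord ≤ 3.
Differentiate: ansatz ord ≤ ord L₀ ⇒ L.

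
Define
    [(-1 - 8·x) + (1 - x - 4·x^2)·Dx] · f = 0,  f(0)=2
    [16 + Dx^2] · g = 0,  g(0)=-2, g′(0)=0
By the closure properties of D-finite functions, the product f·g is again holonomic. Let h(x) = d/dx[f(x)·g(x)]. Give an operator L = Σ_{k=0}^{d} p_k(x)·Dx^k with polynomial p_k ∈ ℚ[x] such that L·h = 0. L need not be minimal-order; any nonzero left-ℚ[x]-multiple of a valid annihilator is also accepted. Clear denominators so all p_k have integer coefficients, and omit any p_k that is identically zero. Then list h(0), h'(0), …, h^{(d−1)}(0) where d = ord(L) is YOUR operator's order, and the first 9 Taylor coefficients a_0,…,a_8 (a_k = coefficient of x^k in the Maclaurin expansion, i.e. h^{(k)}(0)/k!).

f: a_k = 2, 2, 10, 18, 58, 130, 362, 882, 2330, …
g: a_k = -2, 0, 16, 0, -64/3, 0, 512/45, 0, -1024/315, …
h₀=f·g: eliminate ⇒ L₀, order ≤ 1·2.
Differentiate: ansatz ord ≤ ord L₀ ⇒ L.
L = (-12 - 64·x - 224·x^2 + 256·x^3 + 512·x^4) + (-1 - 4·x + 48·x^2 + 128·x^3)·Dx + (1 - 3·x - 10·x^2 + 16·x^3 + 32·x^4)·Dx^2  (order 2).
h: a_k = -4, 24, -12, 16/3, -220/3, 1208/15, -14252/45, 544/35, -56396/35, …
ICs: h(0) = -4, h′(0) = 24.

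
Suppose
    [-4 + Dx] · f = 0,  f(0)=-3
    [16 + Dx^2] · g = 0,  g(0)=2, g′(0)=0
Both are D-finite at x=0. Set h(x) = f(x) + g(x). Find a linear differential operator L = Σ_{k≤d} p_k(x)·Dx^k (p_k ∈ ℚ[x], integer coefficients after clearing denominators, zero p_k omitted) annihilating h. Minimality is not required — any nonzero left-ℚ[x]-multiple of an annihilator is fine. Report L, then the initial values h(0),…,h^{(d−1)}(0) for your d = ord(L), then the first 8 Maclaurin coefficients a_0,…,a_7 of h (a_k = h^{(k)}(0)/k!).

L = -64 + 16·Dx - 4·Dx^2 + Dx^3  (order 3).
h: a_k = -1, -12, -40, -32, -32/3, -128/5, -256/9, -1024/105, …
ICs: h(0) = -1, h′(0) = -12, h′′(0) = -80.

f: a_k = -3, -12, -24, -32, -32, -128/5, -256/15, -1024/105, …
g: a_k = 2, 0, -16, 0, 64/3, 0, -512/45, 0, …
Sum ⇒ L₀ = lclm(L_f,L_g) in ℚ(x)⟨Dx⟩.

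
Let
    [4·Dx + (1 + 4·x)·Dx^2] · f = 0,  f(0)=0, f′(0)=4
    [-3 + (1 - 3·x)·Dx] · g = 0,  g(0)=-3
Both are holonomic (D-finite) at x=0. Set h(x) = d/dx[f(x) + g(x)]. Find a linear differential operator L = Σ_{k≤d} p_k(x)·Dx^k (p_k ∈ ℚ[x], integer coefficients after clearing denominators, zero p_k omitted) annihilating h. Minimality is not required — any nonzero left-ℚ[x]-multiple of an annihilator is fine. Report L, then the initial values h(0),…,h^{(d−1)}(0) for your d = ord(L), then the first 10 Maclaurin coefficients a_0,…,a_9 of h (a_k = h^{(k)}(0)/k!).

f: a_k = 0, 4, -8, 64/3, -64, 1024/5, -2048/3, 16384/7, -8192, 262144/9, …
g: a_k = -3, -9, -27, -81, -243, -729, -2187, -6561, -19683, -59049, …
L₀ := lclm(L_f,L_g); ord L₀ ≤ 2+1.
h=h₀': d/dx-closure on L₀ ⇒ L.
L = (-204 - 144·x) + (-11 - 312·x - 288·x^2)·Dx + (5 + 11·x - 54·x^2 - 72·x^3)·Dx^2  (order 2).
h: a_k = -5, -70, -179, -1228, -2621, -17218, -29543, -223000, -269297, -2820046, …
ICs: h(0) = -5, h′(0) = -70.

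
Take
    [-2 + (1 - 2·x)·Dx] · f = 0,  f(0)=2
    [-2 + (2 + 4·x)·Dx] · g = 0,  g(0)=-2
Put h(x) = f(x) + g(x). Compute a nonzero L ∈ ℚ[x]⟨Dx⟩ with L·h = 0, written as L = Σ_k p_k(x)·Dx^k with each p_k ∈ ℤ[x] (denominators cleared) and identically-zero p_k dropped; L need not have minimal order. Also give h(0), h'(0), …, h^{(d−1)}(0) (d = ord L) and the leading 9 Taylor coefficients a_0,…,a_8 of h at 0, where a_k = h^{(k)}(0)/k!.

L = (-10 - 12·x) + (9 + 28·x + 36·x^2)·Dx + (-1 - 6·x + 4·x^2 + 24·x^3)·Dx^2  (order 2).
h: a_k = 0, 2, 9, 15, 133/4, 249/4, 1045/8, 2015/8, 33197/64, …
ICs: h(0) = 0, h′(0) = 2.

f: a_k = 2, 4, 8, 16, 32, 64, 128, 256, 512, …
g: a_k = -2, -2, 1, -1, 5/4, -7/4, 21/8, -33/8, 429/64, …
L₀ := lclm(L_f,L_g); ord L₀ ≤ 1+1.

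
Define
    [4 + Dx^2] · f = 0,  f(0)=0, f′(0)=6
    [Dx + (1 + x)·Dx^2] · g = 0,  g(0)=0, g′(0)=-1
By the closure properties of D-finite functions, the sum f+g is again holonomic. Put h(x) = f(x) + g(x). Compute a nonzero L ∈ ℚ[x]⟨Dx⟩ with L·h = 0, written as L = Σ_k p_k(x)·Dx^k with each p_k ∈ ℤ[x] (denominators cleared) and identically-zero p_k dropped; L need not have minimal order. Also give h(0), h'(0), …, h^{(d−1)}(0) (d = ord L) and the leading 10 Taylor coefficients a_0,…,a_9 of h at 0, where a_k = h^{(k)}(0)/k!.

f: a_k = 0, 6, 0, -4, 0, 4/5, 0, -8/105, 0, 4/945, …
g: a_k = 0, -1, 1/2, -1/3, 1/4, -1/5, 1/6, -1/7, 1/8, -1/9, …
h₀=f+g: left-lcm gives L₀, ord ≤ 4.
L = (20 + 16·x + 8·x^2)·Dx + (12 + 28·x + 24·x^2 + 8·x^3)·Dx^2 + (5 + 4·x + 2·x^2)·Dx^3 + (3 + 7·x + 6·x^2 + 2·x^3)·Dx^4  (order 4).
h: a_k = 0, 5, 1/2, -13/3, 1/4, 3/5, 1/6, -23/105, 1/8, -101/945, …
ICs: h(0) = 0, h′(0) = 5, h′′(0) = 1, h′′′(0) = -26.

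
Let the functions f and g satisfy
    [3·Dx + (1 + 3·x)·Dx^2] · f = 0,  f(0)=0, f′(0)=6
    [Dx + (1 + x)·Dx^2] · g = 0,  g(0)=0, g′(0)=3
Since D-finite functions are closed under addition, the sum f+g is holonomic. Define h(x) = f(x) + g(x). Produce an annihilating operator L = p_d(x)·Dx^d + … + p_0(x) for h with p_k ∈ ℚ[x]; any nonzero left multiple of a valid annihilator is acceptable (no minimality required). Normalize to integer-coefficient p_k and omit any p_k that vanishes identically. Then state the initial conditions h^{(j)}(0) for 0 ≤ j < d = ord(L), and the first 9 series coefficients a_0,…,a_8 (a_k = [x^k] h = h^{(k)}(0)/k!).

L = 6·Dx + (8 + 12·x)·Dx^2 + (1 + 4·x + 3·x^2)·Dx^3  (order 3).
h: a_k = 0, 9, -21/2, 19, -165/4, 489/5, -487/2, 4377/7, -13125/8, …
ICs: h(0) = 0, h′(0) = 9, h′′(0) = -21.

f: a_k = 0, 6, -9, 18, -81/2, 486/5, -243, 4374/7, -6561/4, …
g: a_k = 0, 3, -3/2, 1, -3/4, 3/5, -1/2, 3/7, -3/8, …
L₀ := lclm(L_f,L_g); ord L₀ ≤ 2+2.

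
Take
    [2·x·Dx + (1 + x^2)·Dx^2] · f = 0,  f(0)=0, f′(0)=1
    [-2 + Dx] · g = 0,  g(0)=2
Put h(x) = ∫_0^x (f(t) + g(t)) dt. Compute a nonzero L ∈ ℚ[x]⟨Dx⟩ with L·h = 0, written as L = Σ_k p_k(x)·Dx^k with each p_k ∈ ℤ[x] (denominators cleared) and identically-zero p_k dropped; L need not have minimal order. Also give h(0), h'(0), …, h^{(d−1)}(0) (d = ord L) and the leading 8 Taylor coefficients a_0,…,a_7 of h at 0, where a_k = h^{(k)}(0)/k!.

f: a_k = 0, 1, 0, -1/3, 0, 1/5, 0, -1/7, …
g: a_k = 2, 4, 4, 8/3, 4/3, 8/15, 8/45, 16/315, …
Weyl lclm of L_f,L_g ⇒ L₀ (ord ≤ 3).
h=∫₀ˣh₀: take L = L₀·Dx.
L = (2 - 4·x - 6·x^2 - 4·x^3)·Dx^2 + (-3 - x^2 - 2·x^4)·Dx^3 + (1 + x + 2·x^2 + x^3 + x^4)·Dx^4  (order 4).
h: a_k = 0, 2, 5/2, 4/3, 7/12, 4/15, 11/90, 8/315, …
ICs: h(0) = 0, h′(0) = 2, h′′(0) = 5, h′′′(0) = 8.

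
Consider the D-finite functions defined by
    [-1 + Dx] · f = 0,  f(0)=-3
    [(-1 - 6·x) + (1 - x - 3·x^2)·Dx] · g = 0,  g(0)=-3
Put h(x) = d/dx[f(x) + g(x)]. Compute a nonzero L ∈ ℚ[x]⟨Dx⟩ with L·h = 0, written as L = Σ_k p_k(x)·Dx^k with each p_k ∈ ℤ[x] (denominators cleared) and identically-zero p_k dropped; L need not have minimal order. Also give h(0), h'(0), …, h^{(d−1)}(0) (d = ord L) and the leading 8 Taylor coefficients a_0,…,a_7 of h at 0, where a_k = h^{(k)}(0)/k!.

L = (34 + 278·x + 312·x^2 + 756·x^3 + 162·x^4) + (-41 - 284·x - 341·x^2 - 672·x^3 + 45·x^4 + 54·x^5)·Dx + (7 + 6·x + 29·x^2 - 84·x^3 - 207·x^4 - 54·x^5)·Dx^2  (order 2).
h: a_k = -6, -27, -129/2, -457/2, -4801/8, -69841/40, -1093681/240, -20482561/1680, …
ICs: h(0) = -6, h′(0) = -27.

f: a_k = -3, -3, -3/2, -1/2, -1/8, -1/40, -1/240, -1/1680, …
g: a_k = -3, -3, -12, -21, -57, -120, -291, -651, …
f+g: L₀ = lclm(L_f,L_g), ord ≤ 1+1.
Differentiate: ansatz ord ≤ ord L₀ ⇒ L.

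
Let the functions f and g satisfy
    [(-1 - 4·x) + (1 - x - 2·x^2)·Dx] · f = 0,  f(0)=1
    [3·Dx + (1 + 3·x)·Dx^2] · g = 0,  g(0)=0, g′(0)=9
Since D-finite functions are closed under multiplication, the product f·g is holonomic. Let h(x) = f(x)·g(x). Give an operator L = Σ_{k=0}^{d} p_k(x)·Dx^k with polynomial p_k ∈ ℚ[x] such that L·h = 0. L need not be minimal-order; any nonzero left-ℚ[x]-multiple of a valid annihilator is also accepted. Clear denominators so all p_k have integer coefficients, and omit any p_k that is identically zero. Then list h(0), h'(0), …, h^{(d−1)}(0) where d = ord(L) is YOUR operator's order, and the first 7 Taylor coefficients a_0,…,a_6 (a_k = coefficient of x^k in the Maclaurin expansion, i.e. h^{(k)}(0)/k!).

L = (7 + 24·x) + (-1 + 17·x + 30·x^2)·Dx + (-1 - 2·x + 5·x^2 + 6·x^3)·Dx^2  (order 2).
h: a_k = 0, 9, -9/2, 81/2, -117/4, 3951/20, -4509/20, …
ICs: h(0) = 0, h′(0) = 9.

f: a_k = 1, 1, 3, 5, 11, 21, 43, …
g: a_k = 0, 9, -27/2, 27, -243/4, 729/5, -729/2, …
Product ⇒ symmetric product L₀, ord ≤ 2.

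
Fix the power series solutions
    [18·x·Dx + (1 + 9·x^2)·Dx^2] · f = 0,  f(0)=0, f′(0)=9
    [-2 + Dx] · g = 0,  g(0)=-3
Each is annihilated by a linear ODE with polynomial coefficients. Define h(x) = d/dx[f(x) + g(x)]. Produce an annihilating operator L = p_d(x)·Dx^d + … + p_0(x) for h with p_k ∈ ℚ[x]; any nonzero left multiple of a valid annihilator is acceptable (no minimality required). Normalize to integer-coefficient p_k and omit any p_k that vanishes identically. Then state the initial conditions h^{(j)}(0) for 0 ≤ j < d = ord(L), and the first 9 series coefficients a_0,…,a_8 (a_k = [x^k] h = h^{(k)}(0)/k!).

L = (18 - 36·x - 486·x^2 - 324·x^3) + (-11 + 207·x^2 - 162·x^4)·Dx + (1 + 9·x + 18·x^2 + 81·x^3 + 81·x^4)·Dx^2  (order 2).
h: a_k = 3, -12, -93, -8, 725, -8/5, -98423/15, -16/105, 6200141/105, …
ICs: h(0) = 3, h′(0) = -12.

f: a_k = 0, 9, 0, -27, 0, 729/5, 0, -6561/7, 0, …
g: a_k = -3, -6, -6, -4, -2, -4/5, -4/15, -8/105, -2/105, …
Weyl lclm of L_f,L_g ⇒ L₀ (ord ≤ 3).
h=h₀': d/dx-closure on L₀ ⇒ L.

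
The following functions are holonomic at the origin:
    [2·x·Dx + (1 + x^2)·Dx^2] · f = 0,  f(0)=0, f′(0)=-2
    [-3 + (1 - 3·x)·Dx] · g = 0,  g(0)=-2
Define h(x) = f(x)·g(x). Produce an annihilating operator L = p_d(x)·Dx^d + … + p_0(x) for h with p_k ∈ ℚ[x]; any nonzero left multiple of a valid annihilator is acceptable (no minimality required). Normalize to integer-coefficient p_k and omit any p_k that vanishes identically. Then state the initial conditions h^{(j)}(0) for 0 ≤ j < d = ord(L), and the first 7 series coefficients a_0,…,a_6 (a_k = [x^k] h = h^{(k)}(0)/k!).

L = 6·x + (6 - 2·x + 12·x^2)·Dx + (-1 + 3·x - x^2 + 3·x^3)·Dx^2  (order 2).
h: a_k = 0, 4, 12, 104/3, 104, 1564/5, 4692/5, …
ICs: h(0) = 0, h′(0) = 4.

f: a_k = 0, -2, 0, 2/3, 0, -2/5, 0, …
g: a_k = -2, -6, -18, -54, -162, -486, -1458, …
h₀=f·g: eliminate ⇒ L₀, order ≤ 2·1.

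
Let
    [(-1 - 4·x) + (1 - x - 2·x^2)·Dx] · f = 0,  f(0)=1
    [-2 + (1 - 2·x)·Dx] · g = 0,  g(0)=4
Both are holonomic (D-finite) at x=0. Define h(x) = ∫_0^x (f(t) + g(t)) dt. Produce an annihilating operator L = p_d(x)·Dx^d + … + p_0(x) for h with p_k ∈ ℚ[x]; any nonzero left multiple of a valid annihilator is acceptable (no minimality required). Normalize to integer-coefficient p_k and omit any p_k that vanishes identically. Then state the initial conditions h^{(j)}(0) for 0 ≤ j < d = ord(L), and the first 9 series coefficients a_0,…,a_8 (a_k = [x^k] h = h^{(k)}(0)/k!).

L = -4·Dx + (-2 - 8·x)·Dx^2 + (1 - x - 2·x^2)·Dx^3  (order 3).
h: a_k = 0, 5, 9/2, 19/3, 37/4, 15, 149/6, 299/7, 597/8, …
ICs: h(0) = 0, h′(0) = 5, h′′(0) = 9.

f: a_k = 1, 1, 3, 5, 11, 21, 43, 85, 171, …
g: a_k = 4, 8, 16, 32, 64, 128, 256, 512, 1024, …
h₀=f+g: left-lcm gives L₀, ord ≤ 2.
Integrate: L := L₀·Dx.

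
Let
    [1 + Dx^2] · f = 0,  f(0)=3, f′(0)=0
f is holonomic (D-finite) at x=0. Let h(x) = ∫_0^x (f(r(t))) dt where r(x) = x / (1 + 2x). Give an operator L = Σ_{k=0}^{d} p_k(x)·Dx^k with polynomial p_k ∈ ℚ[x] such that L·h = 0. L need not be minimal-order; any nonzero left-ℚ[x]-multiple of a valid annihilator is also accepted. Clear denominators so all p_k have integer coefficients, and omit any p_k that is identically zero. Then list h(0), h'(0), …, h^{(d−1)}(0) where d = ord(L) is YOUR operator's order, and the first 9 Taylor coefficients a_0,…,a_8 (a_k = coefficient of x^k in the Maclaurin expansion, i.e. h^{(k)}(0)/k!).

f: a_k = 3, 0, -3/2, 0, 1/8, 0, -1/240, 0, 1/13440, …
f∘r: x↦r, Dx↦Dx/r' in L_f ⇒ L₀.
h=∫₀ˣh₀: take L = L₀·Dx.
L = Dx + (4 + 24·x + 48·x^2 + 32·x^3)·Dx^2 + (1 + 8·x + 24·x^2 + 32·x^3 + 16·x^4)·Dx^3  (order 3).
h: a_k = 0, 3, 0, -1/2, 3/2, -143/40, 47/6, -3943/240, 5361/160, …
ICs: h(0) = 0, h′(0) = 3, h′′(0) = 0.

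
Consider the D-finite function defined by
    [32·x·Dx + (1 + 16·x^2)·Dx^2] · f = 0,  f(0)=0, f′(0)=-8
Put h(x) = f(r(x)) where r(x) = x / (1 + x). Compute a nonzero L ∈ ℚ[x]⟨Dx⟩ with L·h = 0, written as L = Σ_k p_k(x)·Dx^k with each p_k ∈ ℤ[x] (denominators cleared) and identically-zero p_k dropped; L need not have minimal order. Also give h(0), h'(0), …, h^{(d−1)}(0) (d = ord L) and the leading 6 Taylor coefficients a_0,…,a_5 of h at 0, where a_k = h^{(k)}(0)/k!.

L = (2 + 34·x)·Dx + (1 + 2·x + 17·x^2)·Dx^2  (order 2).
h: a_k = 0, -8, 8, 104/3, -120, -808/5, …
ICs: h(0) = 0, h′(0) = -8.

f: a_k = 0, -8, 0, 128/3, 0, -2048/5, …
Substitute x→r, Dx→(1/r')Dx; clear ⇒ L₀.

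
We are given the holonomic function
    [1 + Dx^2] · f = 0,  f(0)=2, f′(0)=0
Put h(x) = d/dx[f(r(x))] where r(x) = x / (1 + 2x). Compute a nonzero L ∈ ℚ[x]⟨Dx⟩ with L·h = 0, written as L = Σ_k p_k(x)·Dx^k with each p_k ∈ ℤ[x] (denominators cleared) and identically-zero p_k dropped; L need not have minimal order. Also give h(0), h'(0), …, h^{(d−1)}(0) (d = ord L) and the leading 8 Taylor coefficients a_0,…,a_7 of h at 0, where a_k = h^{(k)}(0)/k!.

f: a_k = 2, 0, -1, 0, 1/12, 0, -1/360, 0, …
Change of var in L_f (x↦r) gives L₀.
Derive L from L₀ (diff closure).
L = (25 + 96·x + 96·x^2) + (12 + 72·x + 144·x^2 + 96·x^3)·Dx + (1 + 8·x + 24·x^2 + 32·x^3 + 16·x^4)·Dx^2  (order 2).
h: a_k = 0, -2, 12, -143/3, 470/3, -27601/60, 12509/10, -8095583/2520, …
ICs: h(0) = 0, h′(0) = -2.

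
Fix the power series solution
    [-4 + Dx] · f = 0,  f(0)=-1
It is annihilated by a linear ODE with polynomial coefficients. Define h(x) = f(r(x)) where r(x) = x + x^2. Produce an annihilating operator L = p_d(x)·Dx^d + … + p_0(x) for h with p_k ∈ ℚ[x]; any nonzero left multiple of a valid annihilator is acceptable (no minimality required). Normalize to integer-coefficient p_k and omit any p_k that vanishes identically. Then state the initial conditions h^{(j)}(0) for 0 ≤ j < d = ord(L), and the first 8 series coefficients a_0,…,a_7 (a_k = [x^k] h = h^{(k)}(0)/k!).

f: a_k = -1, -4, -8, -32/3, -32/3, -128/15, -256/45, -1024/315, …
Substitute x→r, Dx→(1/r')Dx; clear ⇒ L₀.
L = (-4 - 8·x) + Dx  (order 1).
h: a_k = -1, -4, -12, -80/3, -152/3, -416/5, -5536/45, -52096/315, …
ICs: h(0) = -1.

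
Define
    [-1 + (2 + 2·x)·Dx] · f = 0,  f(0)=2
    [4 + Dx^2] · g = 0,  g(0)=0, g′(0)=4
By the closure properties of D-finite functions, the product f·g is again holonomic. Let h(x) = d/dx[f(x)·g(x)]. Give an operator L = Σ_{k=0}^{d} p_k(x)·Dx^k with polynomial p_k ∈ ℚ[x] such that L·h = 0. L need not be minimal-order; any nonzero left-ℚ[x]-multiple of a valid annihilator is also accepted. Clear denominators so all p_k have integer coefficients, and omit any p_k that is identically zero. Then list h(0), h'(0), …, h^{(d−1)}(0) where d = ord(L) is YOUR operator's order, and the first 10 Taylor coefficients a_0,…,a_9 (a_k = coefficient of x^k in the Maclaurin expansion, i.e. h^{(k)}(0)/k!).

f: a_k = 2, 1, -1/4, 1/8, -5/64, 7/128, -21/512, 33/1024, -429/16384, 715/32768, …
g: a_k = 0, 4, 0, -8/3, 0, 8/15, 0, -16/315, 0, 8/2835, …
L₀ := L_f ⊗_s L_g (sym. prod.), ord ≤ 2.
h₀' ⇒ L via d/dx closure of L₀.
L = (413 + 1344·x + 1696·x^2 + 1024·x^3 + 256·x^4) + (-52 - 180·x - 192·x^2 - 64·x^3)·Dx + (76 + 280·x + 396·x^2 + 256·x^3 + 64·x^4)·Dx^2  (order 2).
h: a_k = 8, 8, -19, -26/3, 341/48, 201/80, -7687/5760, -17/2016, -216983/1290240, 626641/2322432, …
ICs: h(0) = 8, h′(0) = 8.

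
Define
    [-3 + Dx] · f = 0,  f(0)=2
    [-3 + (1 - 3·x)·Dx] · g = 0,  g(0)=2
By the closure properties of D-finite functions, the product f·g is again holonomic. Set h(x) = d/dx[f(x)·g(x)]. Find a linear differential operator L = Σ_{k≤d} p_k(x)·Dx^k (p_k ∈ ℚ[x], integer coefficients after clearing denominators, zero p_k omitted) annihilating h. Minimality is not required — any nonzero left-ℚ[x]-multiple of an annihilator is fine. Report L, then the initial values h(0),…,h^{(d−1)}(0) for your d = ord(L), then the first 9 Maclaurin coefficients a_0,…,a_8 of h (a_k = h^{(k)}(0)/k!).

L = (15 - 36·x + 27·x^2) + (-2 + 9·x - 9·x^2)·Dx  (order 1).
h: a_k = 24, 180, 864, 3510, 13203, 475551/10, 166455, 79899129/140, 215727867/112, …
ICs: h(0) = 24.

f: a_k = 2, 6, 9, 9, 27/4, 81/20, 81/40, 243/280, 729/2240, …
g: a_k = 2, 6, 18, 54, 162, 486, 1458, 4374, 13122, …
Sym-product of L_f,L_g gives L₀ (≤ ord 1).
h₀' ⇒ L via d/dx closure of L₀.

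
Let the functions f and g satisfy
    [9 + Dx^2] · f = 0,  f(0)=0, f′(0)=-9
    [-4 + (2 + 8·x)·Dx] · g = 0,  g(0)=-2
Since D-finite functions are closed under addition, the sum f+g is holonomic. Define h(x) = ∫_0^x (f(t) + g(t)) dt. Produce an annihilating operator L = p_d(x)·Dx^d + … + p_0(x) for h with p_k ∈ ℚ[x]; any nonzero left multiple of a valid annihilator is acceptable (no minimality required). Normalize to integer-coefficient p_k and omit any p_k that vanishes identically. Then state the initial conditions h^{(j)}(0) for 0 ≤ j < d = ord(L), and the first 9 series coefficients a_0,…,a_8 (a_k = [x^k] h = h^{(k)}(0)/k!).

L = (-378 - 1296·x - 2592·x^2)·Dx + (45 + 828·x + 3888·x^2 + 5184·x^3)·Dx^2 + (-42 - 144·x - 288·x^2)·Dx^3 + (5 + 92·x + 432·x^2 + 576·x^3)·Dx^4  (order 4).
h: a_k = 0, -2, -13/2, 4/3, 11/8, 4, -2483/240, 24, -294951/4480, …
ICs: h(0) = 0, h′(0) = -2, h′′(0) = -13, h′′′(0) = 8.

f: a_k = 0, -9, 0, 27/2, 0, -243/40, 0, 729/560, 0, …
g: a_k = -2, -4, 4, -8, 20, -56, 168, -528, 1716, …
L₀ := lclm(L_f,L_g); ord L₀ ≤ 2+1.
Integrate: L := L₀·Dx.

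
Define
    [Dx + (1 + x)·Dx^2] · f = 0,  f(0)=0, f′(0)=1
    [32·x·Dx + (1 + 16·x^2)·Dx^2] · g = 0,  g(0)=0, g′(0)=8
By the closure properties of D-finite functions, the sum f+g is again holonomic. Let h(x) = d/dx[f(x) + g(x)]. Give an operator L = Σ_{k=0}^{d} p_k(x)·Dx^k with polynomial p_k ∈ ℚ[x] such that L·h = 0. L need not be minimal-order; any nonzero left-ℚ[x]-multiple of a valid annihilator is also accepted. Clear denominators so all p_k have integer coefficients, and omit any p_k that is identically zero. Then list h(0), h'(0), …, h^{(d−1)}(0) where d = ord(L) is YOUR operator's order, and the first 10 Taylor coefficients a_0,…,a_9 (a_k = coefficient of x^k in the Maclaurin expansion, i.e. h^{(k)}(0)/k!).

f: a_k = 0, 1, -1/2, 1/3, -1/4, 1/5, -1/6, 1/7, -1/8, 1/9, …
g: a_k = 0, 8, 0, -128/3, 0, 2048/5, 0, -32768/7, 0, 524288/9, …
L₀ := lclm(L_f,L_g); ord L₀ ≤ 2+2.
h₀' ⇒ L via d/dx closure of L₀.
L = (-32 - 96·x + 1536·x^2 + 512·x^3) + (-34 - 64·x + 1440·x^2 + 3072·x^3 + 1024·x^4)·Dx + (-1 + 31·x + 32·x^2 + 512·x^3 + 768·x^4 + 256·x^5)·Dx^2  (order 2).
h: a_k = 9, -1, -127, -1, 2049, -1, -32767, -1, 524289, -1, …
ICs: h(0) = 9, h′(0) = -1.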